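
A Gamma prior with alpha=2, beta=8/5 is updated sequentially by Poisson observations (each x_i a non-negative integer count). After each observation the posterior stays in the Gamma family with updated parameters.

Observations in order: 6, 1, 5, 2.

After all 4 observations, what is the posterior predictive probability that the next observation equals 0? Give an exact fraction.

obs 1: x=6 → posterior Gamma(8, 13/5)
obs 2: x=1 → posterior Gamma(9, 18/5)
obs 3: x=5 → posterior Gamma(14, 23/5)
obs 4: x=2 → posterior Gamma(16, 28/5)

142734349946674946768896/1977985201462558877934081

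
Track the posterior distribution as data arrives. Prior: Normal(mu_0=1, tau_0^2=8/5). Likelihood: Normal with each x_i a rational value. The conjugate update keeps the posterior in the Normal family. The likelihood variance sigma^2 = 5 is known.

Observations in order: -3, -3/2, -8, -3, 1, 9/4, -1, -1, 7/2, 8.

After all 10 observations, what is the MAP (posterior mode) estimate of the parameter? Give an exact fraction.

1/35

obs 1: x=-3 → posterior Normal(1/33, 40/33)
obs 2: x=-3/2 → posterior Normal(-11/41, 40/41)
obs 3: x=-8 → posterior Normal(-75/49, 40/49)
obs 4: x=-3 → posterior Normal(-33/19, 40/57)
obs 5: x=1 → posterior Normal(-7/5, 8/13)
obs 6: x=9/4 → posterior Normal(-1, 40/73)
obs 7: x=-1 → posterior Normal(-1, 40/81)
obs 8: x=-1 → posterior Normal(-1, 40/89)
obs 9: x=7/2 → posterior Normal(-61/97, 40/97)
obs 10: x=8 → posterior Normal(1/35, 8/21)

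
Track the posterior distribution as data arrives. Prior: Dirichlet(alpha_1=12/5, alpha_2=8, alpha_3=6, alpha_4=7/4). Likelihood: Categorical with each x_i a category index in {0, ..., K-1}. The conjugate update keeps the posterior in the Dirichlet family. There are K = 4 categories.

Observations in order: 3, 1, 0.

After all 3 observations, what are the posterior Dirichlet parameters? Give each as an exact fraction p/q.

alpha_1=17/5, alpha_2=9, alpha_3=6, alpha_4=11/4

obs 1: x=3 → posterior Dirichlet(12/5, 8, 6, 11/4)
obs 2: x=1 → posterior Dirichlet(12/5, 9, 6, 11/4)
obs 3: x=0 → posterior Dirichlet(17/5, 9, 6, 11/4)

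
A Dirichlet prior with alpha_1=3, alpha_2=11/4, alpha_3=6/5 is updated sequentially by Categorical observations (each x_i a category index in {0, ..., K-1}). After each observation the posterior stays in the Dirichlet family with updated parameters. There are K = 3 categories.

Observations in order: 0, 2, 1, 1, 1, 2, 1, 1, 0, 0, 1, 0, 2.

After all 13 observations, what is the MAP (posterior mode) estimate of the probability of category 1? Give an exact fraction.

155/339

obs 1: x=0 → posterior Dirichlet(4, 11/4, 6/5)
obs 2: x=2 → posterior Dirichlet(4, 11/4, 11/5)
obs 3: x=1 → posterior Dirichlet(4, 15/4, 11/5)
obs 4: x=1 → posterior Dirichlet(4, 19/4, 11/5)
obs 5: x=1 → posterior Dirichlet(4, 23/4, 11/5)
obs 6: x=2 → posterior Dirichlet(4, 23/4, 16/5)
obs 7: x=1 → posterior Dirichlet(4, 27/4, 16/5)
obs 8: x=1 → posterior Dirichlet(4, 31/4, 16/5)
obs 9: x=0 → posterior Dirichlet(5, 31/4, 16/5)
obs 10: x=0 → posterior Dirichlet(6, 31/4, 16/5)
obs 11: x=1 → posterior Dirichlet(6, 35/4, 16/5)
obs 12: x=0 → posterior Dirichlet(7, 35/4, 16/5)
obs 13: x=2 → posterior Dirichlet(7, 35/4, 21/5)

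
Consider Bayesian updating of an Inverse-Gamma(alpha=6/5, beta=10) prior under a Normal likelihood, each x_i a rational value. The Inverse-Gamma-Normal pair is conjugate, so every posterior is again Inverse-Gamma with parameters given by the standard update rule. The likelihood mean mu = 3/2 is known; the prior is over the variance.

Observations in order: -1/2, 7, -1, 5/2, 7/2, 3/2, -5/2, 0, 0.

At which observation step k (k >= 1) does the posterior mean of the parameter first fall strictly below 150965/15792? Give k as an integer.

obs 1: x=-1/2 → posterior Inverse-Gamma(17/10, 12)
obs 2: x=7 → posterior Inverse-Gamma(11/5, 217/8)
obs 3: x=-1 → posterior Inverse-Gamma(27/10, 121/4)
obs 4: x=5/2 → posterior Inverse-Gamma(16/5, 123/4)
obs 5: x=7/2 → posterior Inverse-Gamma(37/10, 131/4)
obs 6: x=3/2 → posterior Inverse-Gamma(21/5, 131/4)
obs 7: x=-5/2 → posterior Inverse-Gamma(47/10, 163/4)
obs 8: x=0 → posterior Inverse-Gamma(26/5, 335/8)
obs 9: x=0 → posterior Inverse-Gamma(57/10, 43)

k = 9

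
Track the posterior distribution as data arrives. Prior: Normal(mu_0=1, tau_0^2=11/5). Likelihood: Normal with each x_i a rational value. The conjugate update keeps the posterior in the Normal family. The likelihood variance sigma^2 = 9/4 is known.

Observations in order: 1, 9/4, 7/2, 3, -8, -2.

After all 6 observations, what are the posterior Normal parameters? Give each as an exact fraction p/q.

mu_0=34/309, tau_0^2=33/103

obs 1: x=1 → posterior Normal(1, 99/89)
obs 2: x=9/4 → posterior Normal(188/133, 99/133)
obs 3: x=7/2 → posterior Normal(114/59, 33/59)
obs 4: x=3 → posterior Normal(474/221, 99/221)
obs 5: x=-8 → posterior Normal(122/265, 99/265)
obs 6: x=-2 → posterior Normal(34/309, 33/103)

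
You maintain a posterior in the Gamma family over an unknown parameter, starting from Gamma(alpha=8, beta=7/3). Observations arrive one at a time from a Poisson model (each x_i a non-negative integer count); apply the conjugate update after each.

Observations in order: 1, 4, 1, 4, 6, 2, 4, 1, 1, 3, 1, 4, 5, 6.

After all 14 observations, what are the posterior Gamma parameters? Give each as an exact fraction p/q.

alpha=51, beta=49/3

obs 1: x=1 → posterior Gamma(9, 10/3)
obs 2: x=4 → posterior Gamma(13, 13/3)
obs 3: x=1 → posterior Gamma(14, 16/3)
obs 4: x=4 → posterior Gamma(18, 19/3)
obs 5: x=6 → posterior Gamma(24, 22/3)
obs 6: x=2 → posterior Gamma(26, 25/3)
obs 7: x=4 → posterior Gamma(30, 28/3)
obs 8: x=1 → posterior Gamma(31, 31/3)
obs 9: x=1 → posterior Gamma(32, 34/3)
obs 10: x=3 → posterior Gamma(35, 37/3)
obs 11: x=1 → posterior Gamma(36, 40/3)
obs 12: x=4 → posterior Gamma(40, 43/3)
obs 13: x=5 → posterior Gamma(45, 46/3)
obs 14: x=6 → posterior Gamma(51, 49/3)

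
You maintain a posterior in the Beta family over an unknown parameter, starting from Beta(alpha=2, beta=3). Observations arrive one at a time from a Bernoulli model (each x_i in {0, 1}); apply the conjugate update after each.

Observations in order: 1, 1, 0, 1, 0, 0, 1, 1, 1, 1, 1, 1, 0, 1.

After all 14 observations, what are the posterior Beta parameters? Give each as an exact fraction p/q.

obs 1: x=1 → posterior Beta(3, 3)
obs 2: x=1 → posterior Beta(4, 3)
obs 3: x=0 → posterior Beta(4, 4)
obs 4: x=1 → posterior Beta(5, 4)
obs 5: x=0 → posterior Beta(5, 5)
obs 6: x=0 → posterior Beta(5, 6)
obs 7: x=1 → posterior Beta(6, 6)
obs 8: x=1 → posterior Beta(7, 6)
obs 9: x=1 → posterior Beta(8, 6)
obs 10: x=1 → posterior Beta(9, 6)
obs 11: x=1 → posterior Beta(10, 6)
obs 12: x=1 → posterior Beta(11, 6)
obs 13: x=0 → posterior Beta(11, 7)
obs 14: x=1 → posterior Beta(12, 7)

alpha=12, beta=7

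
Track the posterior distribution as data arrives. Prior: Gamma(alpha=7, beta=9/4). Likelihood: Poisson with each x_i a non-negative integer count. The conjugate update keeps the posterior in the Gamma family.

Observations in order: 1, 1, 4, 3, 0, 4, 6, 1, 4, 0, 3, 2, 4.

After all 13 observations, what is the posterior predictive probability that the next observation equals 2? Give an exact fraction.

obs 1: x=1 → posterior Gamma(8, 13/4)
obs 2: x=1 → posterior Gamma(9, 17/4)
obs 3: x=4 → posterior Gamma(13, 21/4)
obs 4: x=3 → posterior Gamma(16, 25/4)
obs 5: x=0 → posterior Gamma(16, 29/4)
obs 6: x=4 → posterior Gamma(20, 33/4)
obs 7: x=6 → posterior Gamma(26, 37/4)
obs 8: x=1 → posterior Gamma(27, 41/4)
obs 9: x=4 → posterior Gamma(31, 45/4)
obs 10: x=0 → posterior Gamma(31, 49/4)
obs 11: x=3 → posterior Gamma(34, 53/4)
obs 12: x=2 → posterior Gamma(36, 57/4)
obs 13: x=4 → posterior Gamma(40, 61/4)

679449574704271914044213241770888118607835814980676413018739060898285212224/2775817916985298068637195152468233866602062088031743769533932209014892578125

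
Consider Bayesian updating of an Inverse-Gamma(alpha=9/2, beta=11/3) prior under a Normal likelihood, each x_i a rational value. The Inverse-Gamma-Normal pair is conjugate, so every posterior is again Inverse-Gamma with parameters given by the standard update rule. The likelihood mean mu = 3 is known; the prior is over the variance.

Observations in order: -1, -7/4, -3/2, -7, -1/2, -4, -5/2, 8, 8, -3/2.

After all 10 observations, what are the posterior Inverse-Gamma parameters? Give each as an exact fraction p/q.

obs 1: x=-1 → posterior Inverse-Gamma(5, 35/3)
obs 2: x=-7/4 → posterior Inverse-Gamma(11/2, 2203/96)
obs 3: x=-3/2 → posterior Inverse-Gamma(6, 3175/96)
obs 4: x=-7 → posterior Inverse-Gamma(13/2, 7975/96)
obs 5: x=-1/2 → posterior Inverse-Gamma(7, 8563/96)
obs 6: x=-4 → posterior Inverse-Gamma(15/2, 10915/96)
obs 7: x=-5/2 → posterior Inverse-Gamma(8, 12367/96)
obs 8: x=8 → posterior Inverse-Gamma(17/2, 13567/96)
obs 9: x=8 → posterior Inverse-Gamma(9, 14767/96)
obs 10: x=-3/2 → posterior Inverse-Gamma(19/2, 15739/96)

alpha=19/2, beta=15739/96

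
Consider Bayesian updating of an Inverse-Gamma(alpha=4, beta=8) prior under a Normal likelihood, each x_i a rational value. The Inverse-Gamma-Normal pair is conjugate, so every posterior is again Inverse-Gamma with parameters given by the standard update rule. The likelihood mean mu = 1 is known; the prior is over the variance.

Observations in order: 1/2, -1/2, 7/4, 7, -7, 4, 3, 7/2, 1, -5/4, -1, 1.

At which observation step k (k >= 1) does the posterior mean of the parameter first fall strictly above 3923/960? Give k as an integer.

obs 1: x=1/2 → posterior Inverse-Gamma(9/2, 65/8)
obs 2: x=-1/2 → posterior Inverse-Gamma(5, 37/4)
obs 3: x=7/4 → posterior Inverse-Gamma(11/2, 305/32)
obs 4: x=7 → posterior Inverse-Gamma(6, 881/32)
obs 5: x=-7 → posterior Inverse-Gamma(13/2, 1905/32)
obs 6: x=4 → posterior Inverse-Gamma(7, 2049/32)
obs 7: x=3 → posterior Inverse-Gamma(15/2, 2113/32)
obs 8: x=7/2 → posterior Inverse-Gamma(8, 2213/32)
obs 9: x=1 → posterior Inverse-Gamma(17/2, 2213/32)
obs 10: x=-5/4 → posterior Inverse-Gamma(9, 1147/16)
obs 11: x=-1 → posterior Inverse-Gamma(19/2, 1179/16)
obs 12: x=1 → posterior Inverse-Gamma(10, 1179/16)

k = 4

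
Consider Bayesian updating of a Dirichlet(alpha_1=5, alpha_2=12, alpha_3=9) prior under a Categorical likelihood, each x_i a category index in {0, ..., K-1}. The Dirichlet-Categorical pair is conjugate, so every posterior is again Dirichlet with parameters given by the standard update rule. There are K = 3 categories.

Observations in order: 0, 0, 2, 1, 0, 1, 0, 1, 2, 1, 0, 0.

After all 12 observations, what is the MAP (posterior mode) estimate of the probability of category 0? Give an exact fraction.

2/7

obs 1: x=0 → posterior Dirichlet(6, 12, 9)
obs 2: x=0 → posterior Dirichlet(7, 12, 9)
obs 3: x=2 → posterior Dirichlet(7, 12, 10)
obs 4: x=1 → posterior Dirichlet(7, 13, 10)
obs 5: x=0 → posterior Dirichlet(8, 13, 10)
obs 6: x=1 → posterior Dirichlet(8, 14, 10)
obs 7: x=0 → posterior Dirichlet(9, 14, 10)
obs 8: x=1 → posterior Dirichlet(9, 15, 10)
obs 9: x=2 → posterior Dirichlet(9, 15, 11)
obs 10: x=1 → posterior Dirichlet(9, 16, 11)
obs 11: x=0 → posterior Dirichlet(10, 16, 11)
obs 12: x=0 → posterior Dirichlet(11, 16, 11)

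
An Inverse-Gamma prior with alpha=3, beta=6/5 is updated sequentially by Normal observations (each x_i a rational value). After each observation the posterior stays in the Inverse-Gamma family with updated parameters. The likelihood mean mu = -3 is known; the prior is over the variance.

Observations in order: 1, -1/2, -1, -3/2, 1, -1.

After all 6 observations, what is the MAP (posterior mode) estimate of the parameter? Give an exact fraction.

obs 1: x=1 → posterior Inverse-Gamma(7/2, 46/5)
obs 2: x=-1/2 → posterior Inverse-Gamma(4, 493/40)
obs 3: x=-1 → posterior Inverse-Gamma(9/2, 573/40)
obs 4: x=-3/2 → posterior Inverse-Gamma(5, 309/20)
obs 5: x=1 → posterior Inverse-Gamma(11/2, 469/20)
obs 6: x=-1 → posterior Inverse-Gamma(6, 509/20)

509/140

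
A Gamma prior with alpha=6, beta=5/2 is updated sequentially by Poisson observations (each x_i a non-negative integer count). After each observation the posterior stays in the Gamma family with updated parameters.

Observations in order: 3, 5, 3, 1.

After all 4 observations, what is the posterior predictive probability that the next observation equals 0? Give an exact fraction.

obs 1: x=3 → posterior Gamma(9, 7/2)
obs 2: x=5 → posterior Gamma(14, 9/2)
obs 3: x=3 → posterior Gamma(17, 11/2)
obs 4: x=1 → posterior Gamma(18, 13/2)

112455406951957393129/1477891880035400390625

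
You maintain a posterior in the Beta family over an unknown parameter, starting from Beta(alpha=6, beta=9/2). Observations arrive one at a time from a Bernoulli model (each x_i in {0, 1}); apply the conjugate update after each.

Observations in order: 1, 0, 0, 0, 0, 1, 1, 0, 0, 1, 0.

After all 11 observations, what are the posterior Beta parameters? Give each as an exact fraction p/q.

obs 1: x=1 → posterior Beta(7, 9/2)
obs 2: x=0 → posterior Beta(7, 11/2)
obs 3: x=0 → posterior Beta(7, 13/2)
obs 4: x=0 → posterior Beta(7, 15/2)
obs 5: x=0 → posterior Beta(7, 17/2)
obs 6: x=1 → posterior Beta(8, 17/2)
obs 7: x=1 → posterior Beta(9, 17/2)
obs 8: x=0 → posterior Beta(9, 19/2)
obs 9: x=0 → posterior Beta(9, 21/2)
obs 10: x=1 → posterior Beta(10, 21/2)
obs 11: x=0 → posterior Beta(10, 23/2)

alpha=10, beta=23/2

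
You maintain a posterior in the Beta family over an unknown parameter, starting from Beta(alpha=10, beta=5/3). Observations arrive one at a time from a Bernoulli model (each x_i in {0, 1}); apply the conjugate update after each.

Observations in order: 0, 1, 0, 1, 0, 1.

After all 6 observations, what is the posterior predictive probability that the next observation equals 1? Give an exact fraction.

obs 1: x=0 → posterior Beta(10, 8/3)
obs 2: x=1 → posterior Beta(11, 8/3)
obs 3: x=0 → posterior Beta(11, 11/3)
obs 4: x=1 → posterior Beta(12, 11/3)
obs 5: x=0 → posterior Beta(12, 14/3)
obs 6: x=1 → posterior Beta(13, 14/3)

39/53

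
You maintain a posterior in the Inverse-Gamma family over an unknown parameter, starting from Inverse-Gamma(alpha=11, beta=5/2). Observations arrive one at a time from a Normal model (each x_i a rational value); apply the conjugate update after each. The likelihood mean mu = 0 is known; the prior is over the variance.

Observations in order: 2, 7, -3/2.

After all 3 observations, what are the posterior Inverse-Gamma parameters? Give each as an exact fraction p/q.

obs 1: x=2 → posterior Inverse-Gamma(23/2, 9/2)
obs 2: x=7 → posterior Inverse-Gamma(12, 29)
obs 3: x=-3/2 → posterior Inverse-Gamma(25/2, 241/8)

alpha=25/2, beta=241/8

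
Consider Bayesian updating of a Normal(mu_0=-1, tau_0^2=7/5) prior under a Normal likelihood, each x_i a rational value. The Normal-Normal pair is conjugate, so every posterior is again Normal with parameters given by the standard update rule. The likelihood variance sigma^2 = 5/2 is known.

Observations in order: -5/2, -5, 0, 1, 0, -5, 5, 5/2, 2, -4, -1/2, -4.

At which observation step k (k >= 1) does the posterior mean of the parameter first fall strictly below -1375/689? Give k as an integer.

obs 1: x=-5/2 → posterior Normal(-20/13, 35/39)
obs 2: x=-5 → posterior Normal(-130/53, 35/53)
obs 3: x=0 → posterior Normal(-130/67, 35/67)
obs 4: x=1 → posterior Normal(-116/81, 35/81)
obs 5: x=0 → posterior Normal(-116/95, 7/19)
obs 6: x=-5 → posterior Normal(-186/109, 35/109)
obs 7: x=5 → posterior Normal(-116/123, 35/123)
obs 8: x=5/2 → posterior Normal(-81/137, 35/137)
obs 9: x=2 → posterior Normal(-53/151, 35/151)
obs 10: x=-4 → posterior Normal(-109/165, 7/33)
obs 11: x=-1/2 → posterior Normal(-116/179, 35/179)
obs 12: x=-4 → posterior Normal(-172/193, 35/193)

k = 2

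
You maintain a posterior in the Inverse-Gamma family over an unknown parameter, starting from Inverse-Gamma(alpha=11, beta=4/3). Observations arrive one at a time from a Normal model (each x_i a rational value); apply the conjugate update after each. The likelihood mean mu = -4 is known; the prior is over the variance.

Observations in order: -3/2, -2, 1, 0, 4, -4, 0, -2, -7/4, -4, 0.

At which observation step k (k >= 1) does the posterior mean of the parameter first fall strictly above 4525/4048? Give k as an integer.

k = 3

obs 1: x=-3/2 → posterior Inverse-Gamma(23/2, 107/24)
obs 2: x=-2 → posterior Inverse-Gamma(12, 155/24)
obs 3: x=1 → posterior Inverse-Gamma(25/2, 455/24)
obs 4: x=0 → posterior Inverse-Gamma(13, 647/24)
obs 5: x=4 → posterior Inverse-Gamma(27/2, 1415/24)
obs 6: x=-4 → posterior Inverse-Gamma(14, 1415/24)
obs 7: x=0 → posterior Inverse-Gamma(29/2, 1607/24)
obs 8: x=-2 → posterior Inverse-Gamma(15, 1655/24)
obs 9: x=-7/4 → posterior Inverse-Gamma(31/2, 6863/96)
obs 10: x=-4 → posterior Inverse-Gamma(16, 6863/96)
obs 11: x=0 → posterior Inverse-Gamma(33/2, 7631/96)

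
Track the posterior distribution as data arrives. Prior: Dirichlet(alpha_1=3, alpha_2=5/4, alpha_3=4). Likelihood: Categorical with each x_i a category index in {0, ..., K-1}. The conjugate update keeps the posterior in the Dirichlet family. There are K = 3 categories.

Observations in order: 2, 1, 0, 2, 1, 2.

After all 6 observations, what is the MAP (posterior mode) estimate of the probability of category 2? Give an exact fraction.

8/15

obs 1: x=2 → posterior Dirichlet(3, 5/4, 5)
obs 2: x=1 → posterior Dirichlet(3, 9/4, 5)
obs 3: x=0 → posterior Dirichlet(4, 9/4, 5)
obs 4: x=2 → posterior Dirichlet(4, 9/4, 6)
obs 5: x=1 → posterior Dirichlet(4, 13/4, 6)
obs 6: x=2 → posterior Dirichlet(4, 13/4, 7)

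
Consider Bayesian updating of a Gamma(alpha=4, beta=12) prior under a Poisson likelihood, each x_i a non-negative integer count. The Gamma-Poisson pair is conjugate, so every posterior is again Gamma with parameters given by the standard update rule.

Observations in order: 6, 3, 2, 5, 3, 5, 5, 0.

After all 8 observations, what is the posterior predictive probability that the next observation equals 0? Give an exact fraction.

obs 1: x=6 → posterior Gamma(10, 13)
obs 2: x=3 → posterior Gamma(13, 14)
obs 3: x=2 → posterior Gamma(15, 15)
obs 4: x=5 → posterior Gamma(20, 16)
obs 5: x=3 → posterior Gamma(23, 17)
obs 6: x=5 → posterior Gamma(28, 18)
obs 7: x=5 → posterior Gamma(33, 19)
obs 8: x=0 → posterior Gamma(33, 20)

8589934592000000000000000000000000000000000/42977062327514056734916195400155065458259861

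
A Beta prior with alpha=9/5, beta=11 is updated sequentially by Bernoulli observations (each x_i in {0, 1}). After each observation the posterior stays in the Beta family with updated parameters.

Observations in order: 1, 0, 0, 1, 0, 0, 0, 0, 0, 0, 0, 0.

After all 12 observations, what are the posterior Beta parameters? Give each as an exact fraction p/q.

obs 1: x=1 → posterior Beta(14/5, 11)
obs 2: x=0 → posterior Beta(14/5, 12)
obs 3: x=0 → posterior Beta(14/5, 13)
obs 4: x=1 → posterior Beta(19/5, 13)
obs 5: x=0 → posterior Beta(19/5, 14)
obs 6: x=0 → posterior Beta(19/5, 15)
obs 7: x=0 → posterior Beta(19/5, 16)
obs 8: x=0 → posterior Beta(19/5, 17)
obs 9: x=0 → posterior Beta(19/5, 18)
obs 10: x=0 → posterior Beta(19/5, 19)
obs 11: x=0 → posterior Beta(19/5, 20)
obs 12: x=0 → posterior Beta(19/5, 21)

alpha=19/5, beta=21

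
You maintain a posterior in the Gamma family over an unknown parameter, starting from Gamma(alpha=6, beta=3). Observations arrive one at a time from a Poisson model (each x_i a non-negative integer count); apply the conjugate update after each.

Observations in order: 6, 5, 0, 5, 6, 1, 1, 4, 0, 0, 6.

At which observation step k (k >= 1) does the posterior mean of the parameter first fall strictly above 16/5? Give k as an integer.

obs 1: x=6 → posterior Gamma(12, 4)
obs 2: x=5 → posterior Gamma(17, 5)
obs 3: x=0 → posterior Gamma(17, 6)
obs 4: x=5 → posterior Gamma(22, 7)
obs 5: x=6 → posterior Gamma(28, 8)
obs 6: x=1 → posterior Gamma(29, 9)
obs 7: x=1 → posterior Gamma(30, 10)
obs 8: x=4 → posterior Gamma(34, 11)
obs 9: x=0 → posterior Gamma(34, 12)
obs 10: x=0 → posterior Gamma(34, 13)
obs 11: x=6 → posterior Gamma(40, 14)

k = 2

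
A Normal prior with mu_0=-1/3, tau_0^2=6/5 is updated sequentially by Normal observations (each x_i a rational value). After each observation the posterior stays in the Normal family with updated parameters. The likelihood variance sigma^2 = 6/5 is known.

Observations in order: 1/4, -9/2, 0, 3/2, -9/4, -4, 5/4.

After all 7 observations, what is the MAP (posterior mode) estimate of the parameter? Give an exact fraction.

-97/96

obs 1: x=1/4 → posterior Normal(-1/24, 3/5)
obs 2: x=-9/2 → posterior Normal(-55/36, 2/5)
obs 3: x=0 → posterior Normal(-55/48, 3/10)
obs 4: x=3/2 → posterior Normal(-37/60, 6/25)
obs 5: x=-9/4 → posterior Normal(-8/9, 1/5)
obs 6: x=-4 → posterior Normal(-4/3, 6/35)
obs 7: x=5/4 → posterior Normal(-97/96, 3/20)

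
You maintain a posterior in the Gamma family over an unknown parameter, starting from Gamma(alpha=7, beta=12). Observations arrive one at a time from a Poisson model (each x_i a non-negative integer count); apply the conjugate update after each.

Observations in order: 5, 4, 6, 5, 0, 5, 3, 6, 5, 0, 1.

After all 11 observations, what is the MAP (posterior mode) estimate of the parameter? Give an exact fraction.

obs 1: x=5 → posterior Gamma(12, 13)
obs 2: x=4 → posterior Gamma(16, 14)
obs 3: x=6 → posterior Gamma(22, 15)
obs 4: x=5 → posterior Gamma(27, 16)
obs 5: x=0 → posterior Gamma(27, 17)
obs 6: x=5 → posterior Gamma(32, 18)
obs 7: x=3 → posterior Gamma(35, 19)
obs 8: x=6 → posterior Gamma(41, 20)
obs 9: x=5 → posterior Gamma(46, 21)
obs 10: x=0 → posterior Gamma(46, 22)
obs 11: x=1 → posterior Gamma(47, 23)

2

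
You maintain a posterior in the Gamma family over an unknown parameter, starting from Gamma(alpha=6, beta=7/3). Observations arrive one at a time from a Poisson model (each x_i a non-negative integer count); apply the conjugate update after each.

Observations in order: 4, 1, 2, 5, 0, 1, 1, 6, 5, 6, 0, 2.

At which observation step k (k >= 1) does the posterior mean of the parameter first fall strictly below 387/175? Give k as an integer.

k = 7

obs 1: x=4 → posterior Gamma(10, 10/3)
obs 2: x=1 → posterior Gamma(11, 13/3)
obs 3: x=2 → posterior Gamma(13, 16/3)
obs 4: x=5 → posterior Gamma(18, 19/3)
obs 5: x=0 → posterior Gamma(18, 22/3)
obs 6: x=1 → posterior Gamma(19, 25/3)
obs 7: x=1 → posterior Gamma(20, 28/3)
obs 8: x=6 → posterior Gamma(26, 31/3)
obs 9: x=5 → posterior Gamma(31, 34/3)
obs 10: x=6 → posterior Gamma(37, 37/3)
obs 11: x=0 → posterior Gamma(37, 40/3)
obs 12: x=2 → posterior Gamma(39, 43/3)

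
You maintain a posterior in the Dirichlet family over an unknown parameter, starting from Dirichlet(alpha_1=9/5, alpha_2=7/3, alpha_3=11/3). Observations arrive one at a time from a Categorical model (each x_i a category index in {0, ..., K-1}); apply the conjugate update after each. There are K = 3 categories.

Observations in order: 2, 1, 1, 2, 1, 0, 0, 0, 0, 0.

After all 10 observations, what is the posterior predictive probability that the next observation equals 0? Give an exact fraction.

34/89

obs 1: x=2 → posterior Dirichlet(9/5, 7/3, 14/3)
obs 2: x=1 → posterior Dirichlet(9/5, 10/3, 14/3)
obs 3: x=1 → posterior Dirichlet(9/5, 13/3, 14/3)
obs 4: x=2 → posterior Dirichlet(9/5, 13/3, 17/3)
obs 5: x=1 → posterior Dirichlet(9/5, 16/3, 17/3)
obs 6: x=0 → posterior Dirichlet(14/5, 16/3, 17/3)
obs 7: x=0 → posterior Dirichlet(19/5, 16/3, 17/3)
obs 8: x=0 → posterior Dirichlet(24/5, 16/3, 17/3)
obs 9: x=0 → posterior Dirichlet(29/5, 16/3, 17/3)
obs 10: x=0 → posterior Dirichlet(34/5, 16/3, 17/3)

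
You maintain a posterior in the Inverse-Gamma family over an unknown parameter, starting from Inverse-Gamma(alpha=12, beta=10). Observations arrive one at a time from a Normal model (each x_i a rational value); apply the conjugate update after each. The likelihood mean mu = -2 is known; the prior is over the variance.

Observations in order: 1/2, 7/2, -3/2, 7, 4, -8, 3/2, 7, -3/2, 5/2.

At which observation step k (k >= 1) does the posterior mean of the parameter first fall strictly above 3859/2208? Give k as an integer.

k = 2

obs 1: x=1/2 → posterior Inverse-Gamma(25/2, 105/8)
obs 2: x=7/2 → posterior Inverse-Gamma(13, 113/4)
obs 3: x=-3/2 → posterior Inverse-Gamma(27/2, 227/8)
obs 4: x=7 → posterior Inverse-Gamma(14, 551/8)
obs 5: x=4 → posterior Inverse-Gamma(29/2, 695/8)
obs 6: x=-8 → posterior Inverse-Gamma(15, 839/8)
obs 7: x=3/2 → posterior Inverse-Gamma(31/2, 111)
obs 8: x=7 → posterior Inverse-Gamma(16, 303/2)
obs 9: x=-3/2 → posterior Inverse-Gamma(33/2, 1213/8)
obs 10: x=5/2 → posterior Inverse-Gamma(17, 647/4)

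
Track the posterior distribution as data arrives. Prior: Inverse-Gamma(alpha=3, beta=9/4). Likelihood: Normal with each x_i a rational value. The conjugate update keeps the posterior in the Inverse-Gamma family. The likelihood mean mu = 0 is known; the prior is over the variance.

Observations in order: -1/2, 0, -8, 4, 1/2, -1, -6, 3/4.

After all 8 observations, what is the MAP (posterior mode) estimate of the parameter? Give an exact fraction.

1961/256

obs 1: x=-1/2 → posterior Inverse-Gamma(7/2, 19/8)
obs 2: x=0 → posterior Inverse-Gamma(4, 19/8)
obs 3: x=-8 → posterior Inverse-Gamma(9/2, 275/8)
obs 4: x=4 → posterior Inverse-Gamma(5, 339/8)
obs 5: x=1/2 → posterior Inverse-Gamma(11/2, 85/2)
obs 6: x=-1 → posterior Inverse-Gamma(6, 43)
obs 7: x=-6 → posterior Inverse-Gamma(13/2, 61)
obs 8: x=3/4 → posterior Inverse-Gamma(7, 1961/32)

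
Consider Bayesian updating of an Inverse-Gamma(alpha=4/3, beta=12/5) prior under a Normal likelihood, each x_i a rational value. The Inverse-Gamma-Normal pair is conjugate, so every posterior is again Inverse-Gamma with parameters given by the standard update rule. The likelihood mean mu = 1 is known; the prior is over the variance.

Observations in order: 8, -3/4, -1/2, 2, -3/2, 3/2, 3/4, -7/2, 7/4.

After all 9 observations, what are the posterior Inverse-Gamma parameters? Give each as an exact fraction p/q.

alpha=35/6, beta=6999/160

obs 1: x=8 → posterior Inverse-Gamma(11/6, 269/10)
obs 2: x=-3/4 → posterior Inverse-Gamma(7/3, 4549/160)
obs 3: x=-1/2 → posterior Inverse-Gamma(17/6, 4729/160)
obs 4: x=2 → posterior Inverse-Gamma(10/3, 4809/160)
obs 5: x=-3/2 → posterior Inverse-Gamma(23/6, 5309/160)
obs 6: x=3/2 → posterior Inverse-Gamma(13/3, 5329/160)
obs 7: x=3/4 → posterior Inverse-Gamma(29/6, 2667/80)
obs 8: x=-7/2 → posterior Inverse-Gamma(16/3, 3477/80)
obs 9: x=7/4 → posterior Inverse-Gamma(35/6, 6999/160)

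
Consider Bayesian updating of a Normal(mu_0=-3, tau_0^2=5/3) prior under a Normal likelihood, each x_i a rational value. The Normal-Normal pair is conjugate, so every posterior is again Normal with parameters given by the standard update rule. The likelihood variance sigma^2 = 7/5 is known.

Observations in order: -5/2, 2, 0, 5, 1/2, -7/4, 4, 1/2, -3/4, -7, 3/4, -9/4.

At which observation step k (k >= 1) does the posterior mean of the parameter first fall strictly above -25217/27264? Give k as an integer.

obs 1: x=-5/2 → posterior Normal(-251/92, 35/46)
obs 2: x=2 → posterior Normal(-151/142, 35/71)
obs 3: x=0 → posterior Normal(-151/192, 35/96)
obs 4: x=5 → posterior Normal(9/22, 35/121)
obs 5: x=1/2 → posterior Normal(31/73, 35/146)
obs 6: x=-7/4 → posterior Normal(73/684, 35/171)
obs 7: x=4 → posterior Normal(473/784, 5/28)
obs 8: x=1/2 → posterior Normal(523/884, 35/221)
obs 9: x=-3/4 → posterior Normal(56/123, 35/246)
obs 10: x=-7 → posterior Normal(-63/271, 35/271)
obs 11: x=3/4 → posterior Normal(-177/1184, 35/296)
obs 12: x=-9/4 → posterior Normal(-67/214, 35/321)

k = 3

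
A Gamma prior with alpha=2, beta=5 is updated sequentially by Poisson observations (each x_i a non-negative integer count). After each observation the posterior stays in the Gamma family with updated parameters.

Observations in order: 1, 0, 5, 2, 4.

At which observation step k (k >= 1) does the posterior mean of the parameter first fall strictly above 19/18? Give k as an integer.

obs 1: x=1 → posterior Gamma(3, 6)
obs 2: x=0 → posterior Gamma(3, 7)
obs 3: x=5 → posterior Gamma(8, 8)
obs 4: x=2 → posterior Gamma(10, 9)
obs 5: x=4 → posterior Gamma(14, 10)

k = 4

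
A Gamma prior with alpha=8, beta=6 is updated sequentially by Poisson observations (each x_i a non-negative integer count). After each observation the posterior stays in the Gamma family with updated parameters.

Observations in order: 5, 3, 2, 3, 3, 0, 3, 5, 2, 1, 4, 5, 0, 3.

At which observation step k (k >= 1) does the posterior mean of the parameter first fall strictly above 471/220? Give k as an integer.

obs 1: x=5 → posterior Gamma(13, 7)
obs 2: x=3 → posterior Gamma(16, 8)
obs 3: x=2 → posterior Gamma(18, 9)
obs 4: x=3 → posterior Gamma(21, 10)
obs 5: x=3 → posterior Gamma(24, 11)
obs 6: x=0 → posterior Gamma(24, 12)
obs 7: x=3 → posterior Gamma(27, 13)
obs 8: x=5 → posterior Gamma(32, 14)
obs 9: x=2 → posterior Gamma(34, 15)
obs 10: x=1 → posterior Gamma(35, 16)
obs 11: x=4 → posterior Gamma(39, 17)
obs 12: x=5 → posterior Gamma(44, 18)
obs 13: x=0 → posterior Gamma(44, 19)
obs 14: x=3 → posterior Gamma(47, 20)

k = 5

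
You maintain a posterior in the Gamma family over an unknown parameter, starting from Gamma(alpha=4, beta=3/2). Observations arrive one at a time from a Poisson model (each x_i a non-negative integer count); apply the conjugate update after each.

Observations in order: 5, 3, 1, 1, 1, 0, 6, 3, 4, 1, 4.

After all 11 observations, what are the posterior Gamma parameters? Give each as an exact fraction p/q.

obs 1: x=5 → posterior Gamma(9, 5/2)
obs 2: x=3 → posterior Gamma(12, 7/2)
obs 3: x=1 → posterior Gamma(13, 9/2)
obs 4: x=1 → posterior Gamma(14, 11/2)
obs 5: x=1 → posterior Gamma(15, 13/2)
obs 6: x=0 → posterior Gamma(15, 15/2)
obs 7: x=6 → posterior Gamma(21, 17/2)
obs 8: x=3 → posterior Gamma(24, 19/2)
obs 9: x=4 → posterior Gamma(28, 21/2)
obs 10: x=1 → posterior Gamma(29, 23/2)
obs 11: x=4 → posterior Gamma(33, 25/2)

alpha=33, beta=25/2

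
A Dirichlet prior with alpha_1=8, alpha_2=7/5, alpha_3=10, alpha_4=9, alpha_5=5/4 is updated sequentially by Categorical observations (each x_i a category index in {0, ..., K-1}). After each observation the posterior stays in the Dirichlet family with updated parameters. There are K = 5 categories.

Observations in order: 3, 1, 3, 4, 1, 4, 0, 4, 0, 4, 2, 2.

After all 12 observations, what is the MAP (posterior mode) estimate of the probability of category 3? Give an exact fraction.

200/733

obs 1: x=3 → posterior Dirichlet(8, 7/5, 10, 10, 5/4)
obs 2: x=1 → posterior Dirichlet(8, 12/5, 10, 10, 5/4)
obs 3: x=3 → posterior Dirichlet(8, 12/5, 10, 11, 5/4)
obs 4: x=4 → posterior Dirichlet(8, 12/5, 10, 11, 9/4)
obs 5: x=1 → posterior Dirichlet(8, 17/5, 10, 11, 9/4)
obs 6: x=4 → posterior Dirichlet(8, 17/5, 10, 11, 13/4)
obs 7: x=0 → posterior Dirichlet(9, 17/5, 10, 11, 13/4)
obs 8: x=4 → posterior Dirichlet(9, 17/5, 10, 11, 17/4)
obs 9: x=0 → posterior Dirichlet(10, 17/5, 10, 11, 17/4)
obs 10: x=4 → posterior Dirichlet(10, 17/5, 10, 11, 21/4)
obs 11: x=2 → posterior Dirichlet(10, 17/5, 11, 11, 21/4)
obs 12: x=2 → posterior Dirichlet(10, 17/5, 12, 11, 21/4)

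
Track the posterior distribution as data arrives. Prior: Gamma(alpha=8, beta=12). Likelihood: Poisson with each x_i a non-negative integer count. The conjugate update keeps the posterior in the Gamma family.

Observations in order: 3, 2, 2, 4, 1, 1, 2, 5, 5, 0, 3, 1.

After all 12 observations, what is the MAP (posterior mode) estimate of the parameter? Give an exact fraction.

3/2

obs 1: x=3 → posterior Gamma(11, 13)
obs 2: x=2 → posterior Gamma(13, 14)
obs 3: x=2 → posterior Gamma(15, 15)
obs 4: x=4 → posterior Gamma(19, 16)
obs 5: x=1 → posterior Gamma(20, 17)
obs 6: x=1 → posterior Gamma(21, 18)
obs 7: x=2 → posterior Gamma(23, 19)
obs 8: x=5 → posterior Gamma(28, 20)
obs 9: x=5 → posterior Gamma(33, 21)
obs 10: x=0 → posterior Gamma(33, 22)
obs 11: x=3 → posterior Gamma(36, 23)
obs 12: x=1 → posterior Gamma(37, 24)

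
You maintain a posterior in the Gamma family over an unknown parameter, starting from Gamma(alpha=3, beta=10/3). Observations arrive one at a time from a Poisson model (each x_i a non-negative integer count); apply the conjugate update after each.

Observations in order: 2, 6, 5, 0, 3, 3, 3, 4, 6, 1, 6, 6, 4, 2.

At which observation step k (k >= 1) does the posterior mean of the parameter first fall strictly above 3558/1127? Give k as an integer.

obs 1: x=2 → posterior Gamma(5, 13/3)
obs 2: x=6 → posterior Gamma(11, 16/3)
obs 3: x=5 → posterior Gamma(16, 19/3)
obs 4: x=0 → posterior Gamma(16, 22/3)
obs 5: x=3 → posterior Gamma(19, 25/3)
obs 6: x=3 → posterior Gamma(22, 28/3)
obs 7: x=3 → posterior Gamma(25, 31/3)
obs 8: x=4 → posterior Gamma(29, 34/3)
obs 9: x=6 → posterior Gamma(35, 37/3)
obs 10: x=1 → posterior Gamma(36, 40/3)
obs 11: x=6 → posterior Gamma(42, 43/3)
obs 12: x=6 → posterior Gamma(48, 46/3)
obs 13: x=4 → posterior Gamma(52, 49/3)
obs 14: x=2 → posterior Gamma(54, 52/3)

k = 13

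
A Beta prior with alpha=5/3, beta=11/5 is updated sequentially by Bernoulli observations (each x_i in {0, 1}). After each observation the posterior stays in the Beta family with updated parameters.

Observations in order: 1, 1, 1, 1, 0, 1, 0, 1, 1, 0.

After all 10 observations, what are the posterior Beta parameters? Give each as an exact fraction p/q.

alpha=26/3, beta=26/5

obs 1: x=1 → posterior Beta(8/3, 11/5)
obs 2: x=1 → posterior Beta(11/3, 11/5)
obs 3: x=1 → posterior Beta(14/3, 11/5)
obs 4: x=1 → posterior Beta(17/3, 11/5)
obs 5: x=0 → posterior Beta(17/3, 16/5)
obs 6: x=1 → posterior Beta(20/3, 16/5)
obs 7: x=0 → posterior Beta(20/3, 21/5)
obs 8: x=1 → posterior Beta(23/3, 21/5)
obs 9: x=1 → posterior Beta(26/3, 21/5)
obs 10: x=0 → posterior Beta(26/3, 26/5)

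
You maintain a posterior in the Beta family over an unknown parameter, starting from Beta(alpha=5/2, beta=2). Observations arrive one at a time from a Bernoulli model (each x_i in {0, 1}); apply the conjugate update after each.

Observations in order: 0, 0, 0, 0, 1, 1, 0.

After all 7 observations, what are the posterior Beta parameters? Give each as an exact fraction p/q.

obs 1: x=0 → posterior Beta(5/2, 3)
obs 2: x=0 → posterior Beta(5/2, 4)
obs 3: x=0 → posterior Beta(5/2, 5)
obs 4: x=0 → posterior Beta(5/2, 6)
obs 5: x=1 → posterior Beta(7/2, 6)
obs 6: x=1 → posterior Beta(9/2, 6)
obs 7: x=0 → posterior Beta(9/2, 7)

alpha=9/2, beta=7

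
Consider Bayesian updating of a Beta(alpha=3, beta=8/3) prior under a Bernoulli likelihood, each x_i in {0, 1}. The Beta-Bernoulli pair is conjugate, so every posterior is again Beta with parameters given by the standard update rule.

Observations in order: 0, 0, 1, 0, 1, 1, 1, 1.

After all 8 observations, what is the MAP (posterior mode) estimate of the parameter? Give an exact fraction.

3/5

obs 1: x=0 → posterior Beta(3, 11/3)
obs 2: x=0 → posterior Beta(3, 14/3)
obs 3: x=1 → posterior Beta(4, 14/3)
obs 4: x=0 → posterior Beta(4, 17/3)
obs 5: x=1 → posterior Beta(5, 17/3)
obs 6: x=1 → posterior Beta(6, 17/3)
obs 7: x=1 → posterior Beta(7, 17/3)
obs 8: x=1 → posterior Beta(8, 17/3)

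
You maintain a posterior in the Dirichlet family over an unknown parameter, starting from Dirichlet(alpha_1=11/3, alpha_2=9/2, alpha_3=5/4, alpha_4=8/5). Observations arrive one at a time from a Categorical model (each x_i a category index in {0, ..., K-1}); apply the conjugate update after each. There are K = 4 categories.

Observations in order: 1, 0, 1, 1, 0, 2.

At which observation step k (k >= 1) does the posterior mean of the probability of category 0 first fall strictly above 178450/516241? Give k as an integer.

obs 1: x=1 → posterior Dirichlet(11/3, 11/2, 5/4, 8/5)
obs 2: x=0 → posterior Dirichlet(14/3, 11/2, 5/4, 8/5)
obs 3: x=1 → posterior Dirichlet(14/3, 13/2, 5/4, 8/5)
obs 4: x=1 → posterior Dirichlet(14/3, 15/2, 5/4, 8/5)
obs 5: x=0 → posterior Dirichlet(17/3, 15/2, 5/4, 8/5)
obs 6: x=2 → posterior Dirichlet(17/3, 15/2, 9/4, 8/5)

k = 2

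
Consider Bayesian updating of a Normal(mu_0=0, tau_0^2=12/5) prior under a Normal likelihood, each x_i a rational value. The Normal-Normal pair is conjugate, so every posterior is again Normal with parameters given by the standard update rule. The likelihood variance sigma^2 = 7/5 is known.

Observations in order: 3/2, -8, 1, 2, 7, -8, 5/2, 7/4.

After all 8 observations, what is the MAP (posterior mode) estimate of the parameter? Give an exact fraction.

obs 1: x=3/2 → posterior Normal(18/19, 84/95)
obs 2: x=-8 → posterior Normal(-78/31, 84/155)
obs 3: x=1 → posterior Normal(-66/43, 84/215)
obs 4: x=2 → posterior Normal(-42/55, 84/275)
obs 5: x=7 → posterior Normal(42/67, 84/335)
obs 6: x=-8 → posterior Normal(-54/79, 84/395)
obs 7: x=5/2 → posterior Normal(-24/91, 12/65)
obs 8: x=7/4 → posterior Normal(-3/103, 84/515)

-3/103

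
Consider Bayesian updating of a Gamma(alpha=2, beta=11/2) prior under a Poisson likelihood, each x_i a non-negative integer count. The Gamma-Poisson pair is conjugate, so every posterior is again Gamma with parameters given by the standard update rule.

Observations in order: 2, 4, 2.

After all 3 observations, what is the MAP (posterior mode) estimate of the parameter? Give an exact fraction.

obs 1: x=2 → posterior Gamma(4, 13/2)
obs 2: x=4 → posterior Gamma(8, 15/2)
obs 3: x=2 → posterior Gamma(10, 17/2)

18/17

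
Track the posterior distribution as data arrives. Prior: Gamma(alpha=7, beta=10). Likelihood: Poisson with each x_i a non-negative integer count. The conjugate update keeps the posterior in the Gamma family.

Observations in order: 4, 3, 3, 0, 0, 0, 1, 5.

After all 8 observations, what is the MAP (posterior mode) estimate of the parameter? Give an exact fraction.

obs 1: x=4 → posterior Gamma(11, 11)
obs 2: x=3 → posterior Gamma(14, 12)
obs 3: x=3 → posterior Gamma(17, 13)
obs 4: x=0 → posterior Gamma(17, 14)
obs 5: x=0 → posterior Gamma(17, 15)
obs 6: x=0 → posterior Gamma(17, 16)
obs 7: x=1 → posterior Gamma(18, 17)
obs 8: x=5 → posterior Gamma(23, 18)

11/9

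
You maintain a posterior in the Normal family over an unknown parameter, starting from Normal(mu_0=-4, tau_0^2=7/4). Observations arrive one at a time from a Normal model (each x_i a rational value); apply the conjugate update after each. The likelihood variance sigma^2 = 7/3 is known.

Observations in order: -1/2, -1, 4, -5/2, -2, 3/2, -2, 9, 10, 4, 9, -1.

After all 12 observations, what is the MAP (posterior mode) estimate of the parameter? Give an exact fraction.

obs 1: x=-1/2 → posterior Normal(-5/2, 1)
obs 2: x=-1 → posterior Normal(-41/20, 7/10)
obs 3: x=4 → posterior Normal(-17/26, 7/13)
obs 4: x=-5/2 → posterior Normal(-1, 7/16)
obs 5: x=-2 → posterior Normal(-22/19, 7/19)
obs 6: x=3/2 → posterior Normal(-35/44, 7/22)
obs 7: x=-2 → posterior Normal(-47/50, 7/25)
obs 8: x=9 → posterior Normal(1/8, 1/4)
obs 9: x=10 → posterior Normal(67/62, 7/31)
obs 10: x=4 → posterior Normal(91/68, 7/34)
obs 11: x=9 → posterior Normal(145/74, 7/37)
obs 12: x=-1 → posterior Normal(139/80, 7/40)

139/80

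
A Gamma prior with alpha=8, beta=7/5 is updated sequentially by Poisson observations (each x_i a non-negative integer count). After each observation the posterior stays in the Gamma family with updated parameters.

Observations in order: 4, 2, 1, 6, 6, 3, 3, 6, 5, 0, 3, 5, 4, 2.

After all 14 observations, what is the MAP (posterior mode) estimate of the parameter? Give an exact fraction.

285/77

obs 1: x=4 → posterior Gamma(12, 12/5)
obs 2: x=2 → posterior Gamma(14, 17/5)
obs 3: x=1 → posterior Gamma(15, 22/5)
obs 4: x=6 → posterior Gamma(21, 27/5)
obs 5: x=6 → posterior Gamma(27, 32/5)
obs 6: x=3 → posterior Gamma(30, 37/5)
obs 7: x=3 → posterior Gamma(33, 42/5)
obs 8: x=6 → posterior Gamma(39, 47/5)
obs 9: x=5 → posterior Gamma(44, 52/5)
obs 10: x=0 → posterior Gamma(44, 57/5)
obs 11: x=3 → posterior Gamma(47, 62/5)
obs 12: x=5 → posterior Gamma(52, 67/5)
obs 13: x=4 → posterior Gamma(56, 72/5)
obs 14: x=2 → posterior Gamma(58, 77/5)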